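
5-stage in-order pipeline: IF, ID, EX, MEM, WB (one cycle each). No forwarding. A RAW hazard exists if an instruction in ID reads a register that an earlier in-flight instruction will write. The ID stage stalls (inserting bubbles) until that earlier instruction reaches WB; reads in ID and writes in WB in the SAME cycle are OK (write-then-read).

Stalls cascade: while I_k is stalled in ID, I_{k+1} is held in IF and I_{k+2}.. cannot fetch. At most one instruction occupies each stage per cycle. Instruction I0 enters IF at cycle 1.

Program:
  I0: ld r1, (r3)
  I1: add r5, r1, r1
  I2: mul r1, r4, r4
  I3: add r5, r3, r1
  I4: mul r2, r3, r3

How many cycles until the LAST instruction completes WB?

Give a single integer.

I0 ld r1 <- r3: IF@1 ID@2 stall=0 (-) EX@3 MEM@4 WB@5
I1 add r5 <- r1,r1: IF@2 ID@3 stall=2 (RAW on I0.r1 (WB@5)) EX@6 MEM@7 WB@8
I2 mul r1 <- r4,r4: IF@3 ID@6 stall=0 (-) EX@7 MEM@8 WB@9
I3 add r5 <- r3,r1: IF@6 ID@7 stall=2 (RAW on I2.r1 (WB@9)) EX@10 MEM@11 WB@12
I4 mul r2 <- r3,r3: IF@7 ID@10 stall=0 (-) EX@11 MEM@12 WB@13

Answer: 13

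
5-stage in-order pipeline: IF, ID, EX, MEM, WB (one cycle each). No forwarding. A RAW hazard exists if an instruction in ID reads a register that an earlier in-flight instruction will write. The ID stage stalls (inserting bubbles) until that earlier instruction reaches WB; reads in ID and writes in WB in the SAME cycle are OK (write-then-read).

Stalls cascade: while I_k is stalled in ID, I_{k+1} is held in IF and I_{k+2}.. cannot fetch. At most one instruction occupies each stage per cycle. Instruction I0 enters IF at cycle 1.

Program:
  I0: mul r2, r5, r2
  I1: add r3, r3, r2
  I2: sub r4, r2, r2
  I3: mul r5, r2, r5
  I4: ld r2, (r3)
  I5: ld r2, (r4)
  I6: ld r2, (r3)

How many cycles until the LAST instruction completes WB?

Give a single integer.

I0 mul r2 <- r5,r2: IF@1 ID@2 stall=0 (-) EX@3 MEM@4 WB@5
I1 add r3 <- r3,r2: IF@2 ID@3 stall=2 (RAW on I0.r2 (WB@5)) EX@6 MEM@7 WB@8
I2 sub r4 <- r2,r2: IF@3 ID@6 stall=0 (-) EX@7 MEM@8 WB@9
I3 mul r5 <- r2,r5: IF@6 ID@7 stall=0 (-) EX@8 MEM@9 WB@10
I4 ld r2 <- r3: IF@7 ID@8 stall=0 (-) EX@9 MEM@10 WB@11
I5 ld r2 <- r4: IF@8 ID@9 stall=0 (-) EX@10 MEM@11 WB@12
I6 ld r2 <- r3: IF@9 ID@10 stall=0 (-) EX@11 MEM@12 WB@13

Answer: 13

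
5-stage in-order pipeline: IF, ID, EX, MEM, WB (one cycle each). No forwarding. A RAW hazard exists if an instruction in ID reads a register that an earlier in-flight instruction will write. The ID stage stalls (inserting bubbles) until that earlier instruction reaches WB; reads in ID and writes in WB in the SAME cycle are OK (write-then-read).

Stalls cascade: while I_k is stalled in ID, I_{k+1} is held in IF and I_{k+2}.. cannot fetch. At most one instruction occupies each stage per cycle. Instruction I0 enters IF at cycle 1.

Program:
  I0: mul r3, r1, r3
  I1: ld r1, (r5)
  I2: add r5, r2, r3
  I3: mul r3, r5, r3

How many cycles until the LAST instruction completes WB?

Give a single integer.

I0 mul r3 <- r1,r3: IF@1 ID@2 stall=0 (-) EX@3 MEM@4 WB@5
I1 ld r1 <- r5: IF@2 ID@3 stall=0 (-) EX@4 MEM@5 WB@6
I2 add r5 <- r2,r3: IF@3 ID@4 stall=1 (RAW on I0.r3 (WB@5)) EX@6 MEM@7 WB@8
I3 mul r3 <- r5,r3: IF@4 ID@6 stall=2 (RAW on I2.r5 (WB@8)) EX@9 MEM@10 WB@11

Answer: 11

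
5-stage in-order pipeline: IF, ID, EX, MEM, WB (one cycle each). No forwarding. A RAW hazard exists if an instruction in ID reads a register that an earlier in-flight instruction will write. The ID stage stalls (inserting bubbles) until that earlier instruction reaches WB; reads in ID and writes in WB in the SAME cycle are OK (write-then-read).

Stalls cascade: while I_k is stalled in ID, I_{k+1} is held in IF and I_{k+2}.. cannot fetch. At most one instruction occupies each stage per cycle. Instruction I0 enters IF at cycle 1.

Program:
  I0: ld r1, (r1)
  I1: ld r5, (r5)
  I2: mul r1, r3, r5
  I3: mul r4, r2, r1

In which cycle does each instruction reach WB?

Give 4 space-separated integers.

Answer: 5 6 9 12

Derivation:
I0 ld r1 <- r1: IF@1 ID@2 stall=0 (-) EX@3 MEM@4 WB@5
I1 ld r5 <- r5: IF@2 ID@3 stall=0 (-) EX@4 MEM@5 WB@6
I2 mul r1 <- r3,r5: IF@3 ID@4 stall=2 (RAW on I1.r5 (WB@6)) EX@7 MEM@8 WB@9
I3 mul r4 <- r2,r1: IF@4 ID@7 stall=2 (RAW on I2.r1 (WB@9)) EX@10 MEM@11 WB@12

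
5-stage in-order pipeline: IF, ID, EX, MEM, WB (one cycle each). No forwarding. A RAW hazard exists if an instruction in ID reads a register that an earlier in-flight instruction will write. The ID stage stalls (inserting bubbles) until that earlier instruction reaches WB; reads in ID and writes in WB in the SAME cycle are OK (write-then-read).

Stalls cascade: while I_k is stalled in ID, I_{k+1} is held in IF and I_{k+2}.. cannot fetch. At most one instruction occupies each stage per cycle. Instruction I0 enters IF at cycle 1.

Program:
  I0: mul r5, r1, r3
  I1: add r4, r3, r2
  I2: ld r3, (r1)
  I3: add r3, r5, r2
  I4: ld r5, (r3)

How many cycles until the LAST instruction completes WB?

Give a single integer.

I0 mul r5 <- r1,r3: IF@1 ID@2 stall=0 (-) EX@3 MEM@4 WB@5
I1 add r4 <- r3,r2: IF@2 ID@3 stall=0 (-) EX@4 MEM@5 WB@6
I2 ld r3 <- r1: IF@3 ID@4 stall=0 (-) EX@5 MEM@6 WB@7
I3 add r3 <- r5,r2: IF@4 ID@5 stall=0 (-) EX@6 MEM@7 WB@8
I4 ld r5 <- r3: IF@5 ID@6 stall=2 (RAW on I3.r3 (WB@8)) EX@9 MEM@10 WB@11

Answer: 11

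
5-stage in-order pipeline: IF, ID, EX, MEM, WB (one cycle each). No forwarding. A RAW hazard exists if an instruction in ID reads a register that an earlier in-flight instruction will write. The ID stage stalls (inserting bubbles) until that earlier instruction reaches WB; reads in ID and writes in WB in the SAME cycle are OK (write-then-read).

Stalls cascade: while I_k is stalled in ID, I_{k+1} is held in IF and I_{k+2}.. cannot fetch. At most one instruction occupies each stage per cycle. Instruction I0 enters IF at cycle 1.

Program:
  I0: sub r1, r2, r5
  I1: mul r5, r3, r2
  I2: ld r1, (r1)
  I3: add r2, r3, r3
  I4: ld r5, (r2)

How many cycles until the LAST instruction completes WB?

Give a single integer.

I0 sub r1 <- r2,r5: IF@1 ID@2 stall=0 (-) EX@3 MEM@4 WB@5
I1 mul r5 <- r3,r2: IF@2 ID@3 stall=0 (-) EX@4 MEM@5 WB@6
I2 ld r1 <- r1: IF@3 ID@4 stall=1 (RAW on I0.r1 (WB@5)) EX@6 MEM@7 WB@8
I3 add r2 <- r3,r3: IF@4 ID@6 stall=0 (-) EX@7 MEM@8 WB@9
I4 ld r5 <- r2: IF@6 ID@7 stall=2 (RAW on I3.r2 (WB@9)) EX@10 MEM@11 WB@12

Answer: 12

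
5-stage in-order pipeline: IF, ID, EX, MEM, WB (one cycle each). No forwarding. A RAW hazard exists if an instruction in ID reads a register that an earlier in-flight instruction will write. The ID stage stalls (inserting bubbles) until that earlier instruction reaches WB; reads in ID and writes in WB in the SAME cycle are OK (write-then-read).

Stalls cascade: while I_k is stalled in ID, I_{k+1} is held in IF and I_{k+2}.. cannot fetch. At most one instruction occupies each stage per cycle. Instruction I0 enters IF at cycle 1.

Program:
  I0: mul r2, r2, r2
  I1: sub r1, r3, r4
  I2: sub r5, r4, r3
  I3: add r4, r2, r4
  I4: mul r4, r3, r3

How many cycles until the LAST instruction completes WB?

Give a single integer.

Answer: 9

Derivation:
I0 mul r2 <- r2,r2: IF@1 ID@2 stall=0 (-) EX@3 MEM@4 WB@5
I1 sub r1 <- r3,r4: IF@2 ID@3 stall=0 (-) EX@4 MEM@5 WB@6
I2 sub r5 <- r4,r3: IF@3 ID@4 stall=0 (-) EX@5 MEM@6 WB@7
I3 add r4 <- r2,r4: IF@4 ID@5 stall=0 (-) EX@6 MEM@7 WB@8
I4 mul r4 <- r3,r3: IF@5 ID@6 stall=0 (-) EX@7 MEM@8 WB@9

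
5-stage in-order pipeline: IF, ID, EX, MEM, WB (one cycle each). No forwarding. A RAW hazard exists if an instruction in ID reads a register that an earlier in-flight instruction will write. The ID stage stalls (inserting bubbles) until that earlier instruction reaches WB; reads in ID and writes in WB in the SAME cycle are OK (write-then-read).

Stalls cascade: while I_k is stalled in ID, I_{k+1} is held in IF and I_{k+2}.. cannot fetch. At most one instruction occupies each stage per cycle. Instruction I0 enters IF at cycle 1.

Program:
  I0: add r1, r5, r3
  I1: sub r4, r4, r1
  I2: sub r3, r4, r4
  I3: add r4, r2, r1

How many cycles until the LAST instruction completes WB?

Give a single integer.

Answer: 12

Derivation:
I0 add r1 <- r5,r3: IF@1 ID@2 stall=0 (-) EX@3 MEM@4 WB@5
I1 sub r4 <- r4,r1: IF@2 ID@3 stall=2 (RAW on I0.r1 (WB@5)) EX@6 MEM@7 WB@8
I2 sub r3 <- r4,r4: IF@3 ID@6 stall=2 (RAW on I1.r4 (WB@8)) EX@9 MEM@10 WB@11
I3 add r4 <- r2,r1: IF@6 ID@9 stall=0 (-) EX@10 MEM@11 WB@12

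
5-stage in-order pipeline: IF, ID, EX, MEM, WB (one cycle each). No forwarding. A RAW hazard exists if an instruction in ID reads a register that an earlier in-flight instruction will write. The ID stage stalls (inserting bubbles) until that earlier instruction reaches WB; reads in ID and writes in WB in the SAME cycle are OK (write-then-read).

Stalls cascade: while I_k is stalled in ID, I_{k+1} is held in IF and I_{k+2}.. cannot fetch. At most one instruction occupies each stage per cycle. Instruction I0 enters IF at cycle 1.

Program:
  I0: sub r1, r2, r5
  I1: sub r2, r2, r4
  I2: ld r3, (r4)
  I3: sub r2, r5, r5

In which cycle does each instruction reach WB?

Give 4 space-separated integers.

I0 sub r1 <- r2,r5: IF@1 ID@2 stall=0 (-) EX@3 MEM@4 WB@5
I1 sub r2 <- r2,r4: IF@2 ID@3 stall=0 (-) EX@4 MEM@5 WB@6
I2 ld r3 <- r4: IF@3 ID@4 stall=0 (-) EX@5 MEM@6 WB@7
I3 sub r2 <- r5,r5: IF@4 ID@5 stall=0 (-) EX@6 MEM@7 WB@8

Answer: 5 6 7 8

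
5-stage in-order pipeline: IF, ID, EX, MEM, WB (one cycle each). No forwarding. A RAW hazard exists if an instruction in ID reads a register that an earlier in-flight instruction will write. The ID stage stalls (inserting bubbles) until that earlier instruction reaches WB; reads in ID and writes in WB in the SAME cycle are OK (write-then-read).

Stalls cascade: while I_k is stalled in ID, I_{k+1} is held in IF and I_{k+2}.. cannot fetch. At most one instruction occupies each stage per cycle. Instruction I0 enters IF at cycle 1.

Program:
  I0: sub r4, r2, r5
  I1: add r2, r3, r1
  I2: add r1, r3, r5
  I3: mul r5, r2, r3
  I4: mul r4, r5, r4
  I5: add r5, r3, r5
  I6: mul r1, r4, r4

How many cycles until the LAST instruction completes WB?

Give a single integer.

I0 sub r4 <- r2,r5: IF@1 ID@2 stall=0 (-) EX@3 MEM@4 WB@5
I1 add r2 <- r3,r1: IF@2 ID@3 stall=0 (-) EX@4 MEM@5 WB@6
I2 add r1 <- r3,r5: IF@3 ID@4 stall=0 (-) EX@5 MEM@6 WB@7
I3 mul r5 <- r2,r3: IF@4 ID@5 stall=1 (RAW on I1.r2 (WB@6)) EX@7 MEM@8 WB@9
I4 mul r4 <- r5,r4: IF@5 ID@7 stall=2 (RAW on I3.r5 (WB@9)) EX@10 MEM@11 WB@12
I5 add r5 <- r3,r5: IF@7 ID@10 stall=0 (-) EX@11 MEM@12 WB@13
I6 mul r1 <- r4,r4: IF@10 ID@11 stall=1 (RAW on I4.r4 (WB@12)) EX@13 MEM@14 WB@15

Answer: 15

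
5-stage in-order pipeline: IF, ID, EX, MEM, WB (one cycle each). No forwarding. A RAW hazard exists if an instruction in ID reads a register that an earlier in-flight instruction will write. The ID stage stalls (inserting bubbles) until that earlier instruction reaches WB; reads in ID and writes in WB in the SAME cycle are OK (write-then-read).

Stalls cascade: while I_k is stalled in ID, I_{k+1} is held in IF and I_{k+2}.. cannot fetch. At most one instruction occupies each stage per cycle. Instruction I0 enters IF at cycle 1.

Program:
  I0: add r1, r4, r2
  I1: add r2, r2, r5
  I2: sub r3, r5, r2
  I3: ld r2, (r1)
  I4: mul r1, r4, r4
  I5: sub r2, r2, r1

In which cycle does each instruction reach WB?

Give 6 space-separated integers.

I0 add r1 <- r4,r2: IF@1 ID@2 stall=0 (-) EX@3 MEM@4 WB@5
I1 add r2 <- r2,r5: IF@2 ID@3 stall=0 (-) EX@4 MEM@5 WB@6
I2 sub r3 <- r5,r2: IF@3 ID@4 stall=2 (RAW on I1.r2 (WB@6)) EX@7 MEM@8 WB@9
I3 ld r2 <- r1: IF@4 ID@7 stall=0 (-) EX@8 MEM@9 WB@10
I4 mul r1 <- r4,r4: IF@7 ID@8 stall=0 (-) EX@9 MEM@10 WB@11
I5 sub r2 <- r2,r1: IF@8 ID@9 stall=2 (RAW on I4.r1 (WB@11)) EX@12 MEM@13 WB@14

Answer: 5 6 9 10 11 14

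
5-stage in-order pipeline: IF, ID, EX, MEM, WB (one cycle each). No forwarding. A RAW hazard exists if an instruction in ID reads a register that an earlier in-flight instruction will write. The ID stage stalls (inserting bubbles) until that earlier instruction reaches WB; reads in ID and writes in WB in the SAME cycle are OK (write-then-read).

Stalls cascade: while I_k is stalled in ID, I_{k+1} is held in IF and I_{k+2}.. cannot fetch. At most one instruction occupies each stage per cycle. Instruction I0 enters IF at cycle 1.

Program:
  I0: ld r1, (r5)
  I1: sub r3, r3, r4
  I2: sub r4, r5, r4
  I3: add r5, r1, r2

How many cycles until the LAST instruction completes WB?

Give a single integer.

I0 ld r1 <- r5: IF@1 ID@2 stall=0 (-) EX@3 MEM@4 WB@5
I1 sub r3 <- r3,r4: IF@2 ID@3 stall=0 (-) EX@4 MEM@5 WB@6
I2 sub r4 <- r5,r4: IF@3 ID@4 stall=0 (-) EX@5 MEM@6 WB@7
I3 add r5 <- r1,r2: IF@4 ID@5 stall=0 (-) EX@6 MEM@7 WB@8

Answer: 8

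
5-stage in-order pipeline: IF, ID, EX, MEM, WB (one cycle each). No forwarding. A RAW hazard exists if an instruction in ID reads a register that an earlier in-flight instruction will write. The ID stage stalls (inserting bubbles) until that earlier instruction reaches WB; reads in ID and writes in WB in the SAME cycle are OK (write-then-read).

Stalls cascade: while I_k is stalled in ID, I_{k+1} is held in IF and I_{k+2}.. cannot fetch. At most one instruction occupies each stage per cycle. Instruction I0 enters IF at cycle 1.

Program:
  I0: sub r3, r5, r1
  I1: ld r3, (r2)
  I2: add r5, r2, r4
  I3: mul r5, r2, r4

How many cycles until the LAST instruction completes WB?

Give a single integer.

Answer: 8

Derivation:
I0 sub r3 <- r5,r1: IF@1 ID@2 stall=0 (-) EX@3 MEM@4 WB@5
I1 ld r3 <- r2: IF@2 ID@3 stall=0 (-) EX@4 MEM@5 WB@6
I2 add r5 <- r2,r4: IF@3 ID@4 stall=0 (-) EX@5 MEM@6 WB@7
I3 mul r5 <- r2,r4: IF@4 ID@5 stall=0 (-) EX@6 MEM@7 WB@8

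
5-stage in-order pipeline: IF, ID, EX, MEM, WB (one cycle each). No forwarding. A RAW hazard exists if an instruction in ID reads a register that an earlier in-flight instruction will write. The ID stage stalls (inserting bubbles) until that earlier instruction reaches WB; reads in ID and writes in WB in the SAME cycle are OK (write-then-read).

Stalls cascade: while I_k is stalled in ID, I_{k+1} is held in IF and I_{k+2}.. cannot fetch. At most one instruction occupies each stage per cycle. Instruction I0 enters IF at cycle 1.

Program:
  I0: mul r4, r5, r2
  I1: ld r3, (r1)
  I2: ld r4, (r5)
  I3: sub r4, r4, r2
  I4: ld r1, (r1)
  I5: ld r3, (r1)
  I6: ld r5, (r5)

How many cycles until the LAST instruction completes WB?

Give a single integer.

I0 mul r4 <- r5,r2: IF@1 ID@2 stall=0 (-) EX@3 MEM@4 WB@5
I1 ld r3 <- r1: IF@2 ID@3 stall=0 (-) EX@4 MEM@5 WB@6
I2 ld r4 <- r5: IF@3 ID@4 stall=0 (-) EX@5 MEM@6 WB@7
I3 sub r4 <- r4,r2: IF@4 ID@5 stall=2 (RAW on I2.r4 (WB@7)) EX@8 MEM@9 WB@10
I4 ld r1 <- r1: IF@5 ID@8 stall=0 (-) EX@9 MEM@10 WB@11
I5 ld r3 <- r1: IF@8 ID@9 stall=2 (RAW on I4.r1 (WB@11)) EX@12 MEM@13 WB@14
I6 ld r5 <- r5: IF@9 ID@12 stall=0 (-) EX@13 MEM@14 WB@15

Answer: 15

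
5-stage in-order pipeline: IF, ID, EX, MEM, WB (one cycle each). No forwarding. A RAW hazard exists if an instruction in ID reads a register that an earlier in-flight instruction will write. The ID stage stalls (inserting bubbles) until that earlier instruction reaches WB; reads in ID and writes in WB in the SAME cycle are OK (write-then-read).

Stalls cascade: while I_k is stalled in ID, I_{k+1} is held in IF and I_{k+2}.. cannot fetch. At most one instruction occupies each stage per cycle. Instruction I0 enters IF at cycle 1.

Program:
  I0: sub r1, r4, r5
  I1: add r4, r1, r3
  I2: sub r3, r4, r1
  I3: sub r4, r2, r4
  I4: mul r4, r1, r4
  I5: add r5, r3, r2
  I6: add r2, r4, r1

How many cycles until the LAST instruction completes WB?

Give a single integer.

Answer: 18

Derivation:
I0 sub r1 <- r4,r5: IF@1 ID@2 stall=0 (-) EX@3 MEM@4 WB@5
I1 add r4 <- r1,r3: IF@2 ID@3 stall=2 (RAW on I0.r1 (WB@5)) EX@6 MEM@7 WB@8
I2 sub r3 <- r4,r1: IF@3 ID@6 stall=2 (RAW on I1.r4 (WB@8)) EX@9 MEM@10 WB@11
I3 sub r4 <- r2,r4: IF@6 ID@9 stall=0 (-) EX@10 MEM@11 WB@12
I4 mul r4 <- r1,r4: IF@9 ID@10 stall=2 (RAW on I3.r4 (WB@12)) EX@13 MEM@14 WB@15
I5 add r5 <- r3,r2: IF@10 ID@13 stall=0 (-) EX@14 MEM@15 WB@16
I6 add r2 <- r4,r1: IF@13 ID@14 stall=1 (RAW on I4.r4 (WB@15)) EX@16 MEM@17 WB@18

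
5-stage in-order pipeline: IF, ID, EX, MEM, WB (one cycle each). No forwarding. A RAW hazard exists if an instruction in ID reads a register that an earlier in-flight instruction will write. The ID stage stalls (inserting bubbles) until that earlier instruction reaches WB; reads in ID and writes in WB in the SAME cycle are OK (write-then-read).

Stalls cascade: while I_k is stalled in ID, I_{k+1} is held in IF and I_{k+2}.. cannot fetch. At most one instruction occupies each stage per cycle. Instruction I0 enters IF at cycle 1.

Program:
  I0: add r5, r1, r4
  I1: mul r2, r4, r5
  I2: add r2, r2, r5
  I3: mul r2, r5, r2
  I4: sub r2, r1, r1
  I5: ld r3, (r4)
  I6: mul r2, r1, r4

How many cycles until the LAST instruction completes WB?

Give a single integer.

I0 add r5 <- r1,r4: IF@1 ID@2 stall=0 (-) EX@3 MEM@4 WB@5
I1 mul r2 <- r4,r5: IF@2 ID@3 stall=2 (RAW on I0.r5 (WB@5)) EX@6 MEM@7 WB@8
I2 add r2 <- r2,r5: IF@3 ID@6 stall=2 (RAW on I1.r2 (WB@8)) EX@9 MEM@10 WB@11
I3 mul r2 <- r5,r2: IF@6 ID@9 stall=2 (RAW on I2.r2 (WB@11)) EX@12 MEM@13 WB@14
I4 sub r2 <- r1,r1: IF@9 ID@12 stall=0 (-) EX@13 MEM@14 WB@15
I5 ld r3 <- r4: IF@12 ID@13 stall=0 (-) EX@14 MEM@15 WB@16
I6 mul r2 <- r1,r4: IF@13 ID@14 stall=0 (-) EX@15 MEM@16 WB@17

Answer: 17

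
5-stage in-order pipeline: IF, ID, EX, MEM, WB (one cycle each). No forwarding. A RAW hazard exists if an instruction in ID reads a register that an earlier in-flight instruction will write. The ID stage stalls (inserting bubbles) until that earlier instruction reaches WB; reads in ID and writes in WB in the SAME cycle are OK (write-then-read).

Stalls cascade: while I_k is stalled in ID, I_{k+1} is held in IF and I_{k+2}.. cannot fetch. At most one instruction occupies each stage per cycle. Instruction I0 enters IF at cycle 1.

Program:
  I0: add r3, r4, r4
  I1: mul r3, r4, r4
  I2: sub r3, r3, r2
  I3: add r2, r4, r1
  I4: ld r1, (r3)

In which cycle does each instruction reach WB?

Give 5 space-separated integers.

Answer: 5 6 9 10 12

Derivation:
I0 add r3 <- r4,r4: IF@1 ID@2 stall=0 (-) EX@3 MEM@4 WB@5
I1 mul r3 <- r4,r4: IF@2 ID@3 stall=0 (-) EX@4 MEM@5 WB@6
I2 sub r3 <- r3,r2: IF@3 ID@4 stall=2 (RAW on I1.r3 (WB@6)) EX@7 MEM@8 WB@9
I3 add r2 <- r4,r1: IF@4 ID@7 stall=0 (-) EX@8 MEM@9 WB@10
I4 ld r1 <- r3: IF@7 ID@8 stall=1 (RAW on I2.r3 (WB@9)) EX@10 MEM@11 WB@12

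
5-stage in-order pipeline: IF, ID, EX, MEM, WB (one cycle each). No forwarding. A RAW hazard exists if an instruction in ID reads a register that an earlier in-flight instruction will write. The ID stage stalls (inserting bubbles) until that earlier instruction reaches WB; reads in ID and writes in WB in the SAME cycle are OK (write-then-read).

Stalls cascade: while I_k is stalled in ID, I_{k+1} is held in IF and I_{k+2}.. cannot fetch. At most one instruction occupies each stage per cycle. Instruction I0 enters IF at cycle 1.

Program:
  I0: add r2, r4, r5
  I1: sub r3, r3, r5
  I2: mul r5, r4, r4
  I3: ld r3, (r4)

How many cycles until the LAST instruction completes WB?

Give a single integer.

I0 add r2 <- r4,r5: IF@1 ID@2 stall=0 (-) EX@3 MEM@4 WB@5
I1 sub r3 <- r3,r5: IF@2 ID@3 stall=0 (-) EX@4 MEM@5 WB@6
I2 mul r5 <- r4,r4: IF@3 ID@4 stall=0 (-) EX@5 MEM@6 WB@7
I3 ld r3 <- r4: IF@4 ID@5 stall=0 (-) EX@6 MEM@7 WB@8

Answer: 8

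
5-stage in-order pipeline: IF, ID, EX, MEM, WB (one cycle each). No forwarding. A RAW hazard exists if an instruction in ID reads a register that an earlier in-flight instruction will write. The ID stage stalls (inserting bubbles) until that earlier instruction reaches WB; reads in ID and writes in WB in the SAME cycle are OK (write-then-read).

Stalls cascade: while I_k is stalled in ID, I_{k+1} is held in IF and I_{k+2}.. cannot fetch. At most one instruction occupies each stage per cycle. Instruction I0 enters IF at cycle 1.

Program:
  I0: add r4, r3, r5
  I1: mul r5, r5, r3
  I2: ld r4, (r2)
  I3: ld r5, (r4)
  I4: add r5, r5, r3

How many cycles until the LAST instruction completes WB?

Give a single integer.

Answer: 13

Derivation:
I0 add r4 <- r3,r5: IF@1 ID@2 stall=0 (-) EX@3 MEM@4 WB@5
I1 mul r5 <- r5,r3: IF@2 ID@3 stall=0 (-) EX@4 MEM@5 WB@6
I2 ld r4 <- r2: IF@3 ID@4 stall=0 (-) EX@5 MEM@6 WB@7
I3 ld r5 <- r4: IF@4 ID@5 stall=2 (RAW on I2.r4 (WB@7)) EX@8 MEM@9 WB@10
I4 add r5 <- r5,r3: IF@5 ID@8 stall=2 (RAW on I3.r5 (WB@10)) EX@11 MEM@12 WB@13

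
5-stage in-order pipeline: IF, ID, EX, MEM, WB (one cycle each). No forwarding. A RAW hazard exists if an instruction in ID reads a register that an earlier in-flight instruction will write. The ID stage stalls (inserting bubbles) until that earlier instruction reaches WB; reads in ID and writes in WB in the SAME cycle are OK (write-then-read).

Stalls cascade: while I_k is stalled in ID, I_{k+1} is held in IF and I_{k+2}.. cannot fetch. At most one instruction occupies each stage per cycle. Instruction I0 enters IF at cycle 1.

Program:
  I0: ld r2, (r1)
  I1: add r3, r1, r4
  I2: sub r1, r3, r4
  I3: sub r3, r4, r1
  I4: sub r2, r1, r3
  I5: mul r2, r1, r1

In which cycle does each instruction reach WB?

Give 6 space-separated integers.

I0 ld r2 <- r1: IF@1 ID@2 stall=0 (-) EX@3 MEM@4 WB@5
I1 add r3 <- r1,r4: IF@2 ID@3 stall=0 (-) EX@4 MEM@5 WB@6
I2 sub r1 <- r3,r4: IF@3 ID@4 stall=2 (RAW on I1.r3 (WB@6)) EX@7 MEM@8 WB@9
I3 sub r3 <- r4,r1: IF@4 ID@7 stall=2 (RAW on I2.r1 (WB@9)) EX@10 MEM@11 WB@12
I4 sub r2 <- r1,r3: IF@7 ID@10 stall=2 (RAW on I3.r3 (WB@12)) EX@13 MEM@14 WB@15
I5 mul r2 <- r1,r1: IF@10 ID@13 stall=0 (-) EX@14 MEM@15 WB@16

Answer: 5 6 9 12 15 16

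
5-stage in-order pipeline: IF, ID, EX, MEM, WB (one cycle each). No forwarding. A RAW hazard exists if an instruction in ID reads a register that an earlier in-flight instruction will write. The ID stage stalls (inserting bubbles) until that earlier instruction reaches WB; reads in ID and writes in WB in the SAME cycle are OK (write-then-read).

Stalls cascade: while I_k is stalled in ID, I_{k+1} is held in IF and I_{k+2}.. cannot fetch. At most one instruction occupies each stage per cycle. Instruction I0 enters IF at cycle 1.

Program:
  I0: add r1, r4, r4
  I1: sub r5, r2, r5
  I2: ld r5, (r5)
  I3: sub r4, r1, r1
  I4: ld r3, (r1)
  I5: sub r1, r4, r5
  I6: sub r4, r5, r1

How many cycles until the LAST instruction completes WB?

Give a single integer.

Answer: 16

Derivation:
I0 add r1 <- r4,r4: IF@1 ID@2 stall=0 (-) EX@3 MEM@4 WB@5
I1 sub r5 <- r2,r5: IF@2 ID@3 stall=0 (-) EX@4 MEM@5 WB@6
I2 ld r5 <- r5: IF@3 ID@4 stall=2 (RAW on I1.r5 (WB@6)) EX@7 MEM@8 WB@9
I3 sub r4 <- r1,r1: IF@4 ID@7 stall=0 (-) EX@8 MEM@9 WB@10
I4 ld r3 <- r1: IF@7 ID@8 stall=0 (-) EX@9 MEM@10 WB@11
I5 sub r1 <- r4,r5: IF@8 ID@9 stall=1 (RAW on I3.r4 (WB@10)) EX@11 MEM@12 WB@13
I6 sub r4 <- r5,r1: IF@9 ID@11 stall=2 (RAW on I5.r1 (WB@13)) EX@14 MEM@15 WB@16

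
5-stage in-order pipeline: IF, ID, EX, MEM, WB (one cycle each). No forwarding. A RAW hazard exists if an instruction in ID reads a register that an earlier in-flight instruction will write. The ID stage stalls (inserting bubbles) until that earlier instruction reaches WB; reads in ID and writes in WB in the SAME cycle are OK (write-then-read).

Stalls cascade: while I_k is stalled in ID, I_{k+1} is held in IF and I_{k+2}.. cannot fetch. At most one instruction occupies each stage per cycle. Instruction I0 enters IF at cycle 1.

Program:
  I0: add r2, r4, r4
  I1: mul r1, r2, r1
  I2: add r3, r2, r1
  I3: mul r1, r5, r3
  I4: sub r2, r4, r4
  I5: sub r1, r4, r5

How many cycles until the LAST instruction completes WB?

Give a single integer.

I0 add r2 <- r4,r4: IF@1 ID@2 stall=0 (-) EX@3 MEM@4 WB@5
I1 mul r1 <- r2,r1: IF@2 ID@3 stall=2 (RAW on I0.r2 (WB@5)) EX@6 MEM@7 WB@8
I2 add r3 <- r2,r1: IF@3 ID@6 stall=2 (RAW on I1.r1 (WB@8)) EX@9 MEM@10 WB@11
I3 mul r1 <- r5,r3: IF@6 ID@9 stall=2 (RAW on I2.r3 (WB@11)) EX@12 MEM@13 WB@14
I4 sub r2 <- r4,r4: IF@9 ID@12 stall=0 (-) EX@13 MEM@14 WB@15
I5 sub r1 <- r4,r5: IF@12 ID@13 stall=0 (-) EX@14 MEM@15 WB@16

Answer: 16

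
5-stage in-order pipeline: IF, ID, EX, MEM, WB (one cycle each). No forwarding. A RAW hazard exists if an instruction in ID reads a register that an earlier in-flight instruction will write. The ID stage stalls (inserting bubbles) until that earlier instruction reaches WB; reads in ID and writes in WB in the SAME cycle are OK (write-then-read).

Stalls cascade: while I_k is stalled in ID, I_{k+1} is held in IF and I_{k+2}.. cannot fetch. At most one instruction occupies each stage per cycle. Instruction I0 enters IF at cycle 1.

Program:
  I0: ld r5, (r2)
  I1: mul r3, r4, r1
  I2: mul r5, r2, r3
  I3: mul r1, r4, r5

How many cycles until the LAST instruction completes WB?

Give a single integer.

I0 ld r5 <- r2: IF@1 ID@2 stall=0 (-) EX@3 MEM@4 WB@5
I1 mul r3 <- r4,r1: IF@2 ID@3 stall=0 (-) EX@4 MEM@5 WB@6
I2 mul r5 <- r2,r3: IF@3 ID@4 stall=2 (RAW on I1.r3 (WB@6)) EX@7 MEM@8 WB@9
I3 mul r1 <- r4,r5: IF@4 ID@7 stall=2 (RAW on I2.r5 (WB@9)) EX@10 MEM@11 WB@12

Answer: 12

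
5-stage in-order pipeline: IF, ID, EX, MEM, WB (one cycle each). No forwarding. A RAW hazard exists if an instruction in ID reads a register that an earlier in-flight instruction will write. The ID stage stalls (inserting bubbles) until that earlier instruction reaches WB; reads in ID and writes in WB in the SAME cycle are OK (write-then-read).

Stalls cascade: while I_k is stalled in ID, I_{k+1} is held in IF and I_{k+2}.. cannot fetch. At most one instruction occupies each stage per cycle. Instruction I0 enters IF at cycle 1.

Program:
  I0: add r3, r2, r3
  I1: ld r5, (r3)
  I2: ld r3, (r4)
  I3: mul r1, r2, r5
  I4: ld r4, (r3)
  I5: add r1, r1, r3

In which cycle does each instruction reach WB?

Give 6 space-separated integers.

I0 add r3 <- r2,r3: IF@1 ID@2 stall=0 (-) EX@3 MEM@4 WB@5
I1 ld r5 <- r3: IF@2 ID@3 stall=2 (RAW on I0.r3 (WB@5)) EX@6 MEM@7 WB@8
I2 ld r3 <- r4: IF@3 ID@6 stall=0 (-) EX@7 MEM@8 WB@9
I3 mul r1 <- r2,r5: IF@6 ID@7 stall=1 (RAW on I1.r5 (WB@8)) EX@9 MEM@10 WB@11
I4 ld r4 <- r3: IF@7 ID@9 stall=0 (-) EX@10 MEM@11 WB@12
I5 add r1 <- r1,r3: IF@9 ID@10 stall=1 (RAW on I3.r1 (WB@11)) EX@12 MEM@13 WB@14

Answer: 5 8 9 11 12 14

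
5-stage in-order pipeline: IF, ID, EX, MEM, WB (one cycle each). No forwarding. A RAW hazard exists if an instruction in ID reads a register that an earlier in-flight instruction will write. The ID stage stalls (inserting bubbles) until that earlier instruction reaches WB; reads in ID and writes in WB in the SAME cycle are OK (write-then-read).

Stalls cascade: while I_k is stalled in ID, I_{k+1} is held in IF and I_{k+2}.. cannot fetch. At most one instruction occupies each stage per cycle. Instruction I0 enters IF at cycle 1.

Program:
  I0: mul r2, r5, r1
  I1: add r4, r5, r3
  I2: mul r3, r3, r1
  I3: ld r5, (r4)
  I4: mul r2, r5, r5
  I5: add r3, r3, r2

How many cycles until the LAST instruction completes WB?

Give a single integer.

Answer: 15

Derivation:
I0 mul r2 <- r5,r1: IF@1 ID@2 stall=0 (-) EX@3 MEM@4 WB@5
I1 add r4 <- r5,r3: IF@2 ID@3 stall=0 (-) EX@4 MEM@5 WB@6
I2 mul r3 <- r3,r1: IF@3 ID@4 stall=0 (-) EX@5 MEM@6 WB@7
I3 ld r5 <- r4: IF@4 ID@5 stall=1 (RAW on I1.r4 (WB@6)) EX@7 MEM@8 WB@9
I4 mul r2 <- r5,r5: IF@5 ID@7 stall=2 (RAW on I3.r5 (WB@9)) EX@10 MEM@11 WB@12
I5 add r3 <- r3,r2: IF@7 ID@10 stall=2 (RAW on I4.r2 (WB@12)) EX@13 MEM@14 WB@15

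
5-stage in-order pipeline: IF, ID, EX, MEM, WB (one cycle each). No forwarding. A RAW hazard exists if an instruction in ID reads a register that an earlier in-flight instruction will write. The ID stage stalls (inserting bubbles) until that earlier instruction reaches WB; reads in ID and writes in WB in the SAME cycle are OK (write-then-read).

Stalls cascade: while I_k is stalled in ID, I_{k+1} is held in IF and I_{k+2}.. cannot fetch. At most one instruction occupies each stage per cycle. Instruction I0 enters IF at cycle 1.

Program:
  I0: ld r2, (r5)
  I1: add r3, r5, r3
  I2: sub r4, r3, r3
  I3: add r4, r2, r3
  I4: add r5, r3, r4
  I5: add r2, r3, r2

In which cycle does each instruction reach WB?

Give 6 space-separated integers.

Answer: 5 6 9 10 13 14

Derivation:
I0 ld r2 <- r5: IF@1 ID@2 stall=0 (-) EX@3 MEM@4 WB@5
I1 add r3 <- r5,r3: IF@2 ID@3 stall=0 (-) EX@4 MEM@5 WB@6
I2 sub r4 <- r3,r3: IF@3 ID@4 stall=2 (RAW on I1.r3 (WB@6)) EX@7 MEM@8 WB@9
I3 add r4 <- r2,r3: IF@4 ID@7 stall=0 (-) EX@8 MEM@9 WB@10
I4 add r5 <- r3,r4: IF@7 ID@8 stall=2 (RAW on I3.r4 (WB@10)) EX@11 MEM@12 WB@13
I5 add r2 <- r3,r2: IF@8 ID@11 stall=0 (-) EX@12 MEM@13 WB@14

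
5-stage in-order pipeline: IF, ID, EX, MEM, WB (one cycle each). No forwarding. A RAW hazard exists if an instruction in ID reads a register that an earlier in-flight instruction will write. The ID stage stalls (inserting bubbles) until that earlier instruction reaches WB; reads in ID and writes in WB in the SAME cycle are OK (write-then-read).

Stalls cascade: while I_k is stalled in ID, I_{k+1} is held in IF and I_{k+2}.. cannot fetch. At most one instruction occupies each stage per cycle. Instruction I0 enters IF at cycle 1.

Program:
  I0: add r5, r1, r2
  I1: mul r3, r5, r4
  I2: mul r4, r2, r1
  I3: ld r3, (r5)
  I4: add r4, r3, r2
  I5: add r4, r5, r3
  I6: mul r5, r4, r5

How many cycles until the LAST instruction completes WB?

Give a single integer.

I0 add r5 <- r1,r2: IF@1 ID@2 stall=0 (-) EX@3 MEM@4 WB@5
I1 mul r3 <- r5,r4: IF@2 ID@3 stall=2 (RAW on I0.r5 (WB@5)) EX@6 MEM@7 WB@8
I2 mul r4 <- r2,r1: IF@3 ID@6 stall=0 (-) EX@7 MEM@8 WB@9
I3 ld r3 <- r5: IF@6 ID@7 stall=0 (-) EX@8 MEM@9 WB@10
I4 add r4 <- r3,r2: IF@7 ID@8 stall=2 (RAW on I3.r3 (WB@10)) EX@11 MEM@12 WB@13
I5 add r4 <- r5,r3: IF@8 ID@11 stall=0 (-) EX@12 MEM@13 WB@14
I6 mul r5 <- r4,r5: IF@11 ID@12 stall=2 (RAW on I5.r4 (WB@14)) EX@15 MEM@16 WB@17

Answer: 17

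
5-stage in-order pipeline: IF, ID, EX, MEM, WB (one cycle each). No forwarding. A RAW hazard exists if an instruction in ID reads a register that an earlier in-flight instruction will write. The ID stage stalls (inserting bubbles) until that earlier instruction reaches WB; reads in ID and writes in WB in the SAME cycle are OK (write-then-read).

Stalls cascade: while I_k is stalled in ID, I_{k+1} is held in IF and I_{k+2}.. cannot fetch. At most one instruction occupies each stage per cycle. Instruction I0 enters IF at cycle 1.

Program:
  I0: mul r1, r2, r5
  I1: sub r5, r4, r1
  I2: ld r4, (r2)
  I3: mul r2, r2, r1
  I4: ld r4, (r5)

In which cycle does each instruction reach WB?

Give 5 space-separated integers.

I0 mul r1 <- r2,r5: IF@1 ID@2 stall=0 (-) EX@3 MEM@4 WB@5
I1 sub r5 <- r4,r1: IF@2 ID@3 stall=2 (RAW on I0.r1 (WB@5)) EX@6 MEM@7 WB@8
I2 ld r4 <- r2: IF@3 ID@6 stall=0 (-) EX@7 MEM@8 WB@9
I3 mul r2 <- r2,r1: IF@6 ID@7 stall=0 (-) EX@8 MEM@9 WB@10
I4 ld r4 <- r5: IF@7 ID@8 stall=0 (-) EX@9 MEM@10 WB@11

Answer: 5 8 9 10 11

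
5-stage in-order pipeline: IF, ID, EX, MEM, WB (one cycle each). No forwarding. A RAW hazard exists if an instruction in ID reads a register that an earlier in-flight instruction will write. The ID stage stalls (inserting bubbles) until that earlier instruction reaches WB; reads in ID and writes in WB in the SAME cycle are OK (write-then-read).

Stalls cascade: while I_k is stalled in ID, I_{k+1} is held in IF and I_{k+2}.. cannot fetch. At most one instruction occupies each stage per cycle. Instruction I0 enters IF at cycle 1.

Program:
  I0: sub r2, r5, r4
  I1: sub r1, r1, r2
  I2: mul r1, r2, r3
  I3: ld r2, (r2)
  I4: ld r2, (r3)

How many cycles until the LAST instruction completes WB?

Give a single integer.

I0 sub r2 <- r5,r4: IF@1 ID@2 stall=0 (-) EX@3 MEM@4 WB@5
I1 sub r1 <- r1,r2: IF@2 ID@3 stall=2 (RAW on I0.r2 (WB@5)) EX@6 MEM@7 WB@8
I2 mul r1 <- r2,r3: IF@3 ID@6 stall=0 (-) EX@7 MEM@8 WB@9
I3 ld r2 <- r2: IF@6 ID@7 stall=0 (-) EX@8 MEM@9 WB@10
I4 ld r2 <- r3: IF@7 ID@8 stall=0 (-) EX@9 MEM@10 WB@11

Answer: 11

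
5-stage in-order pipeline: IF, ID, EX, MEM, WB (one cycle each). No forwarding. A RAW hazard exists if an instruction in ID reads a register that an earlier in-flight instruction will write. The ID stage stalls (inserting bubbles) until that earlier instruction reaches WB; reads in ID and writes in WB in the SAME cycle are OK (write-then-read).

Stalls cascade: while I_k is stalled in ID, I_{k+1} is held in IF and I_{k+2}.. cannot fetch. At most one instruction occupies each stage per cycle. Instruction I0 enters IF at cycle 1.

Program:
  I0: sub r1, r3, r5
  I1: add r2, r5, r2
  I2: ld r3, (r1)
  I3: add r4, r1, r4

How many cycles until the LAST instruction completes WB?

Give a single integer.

I0 sub r1 <- r3,r5: IF@1 ID@2 stall=0 (-) EX@3 MEM@4 WB@5
I1 add r2 <- r5,r2: IF@2 ID@3 stall=0 (-) EX@4 MEM@5 WB@6
I2 ld r3 <- r1: IF@3 ID@4 stall=1 (RAW on I0.r1 (WB@5)) EX@6 MEM@7 WB@8
I3 add r4 <- r1,r4: IF@4 ID@6 stall=0 (-) EX@7 MEM@8 WB@9

Answer: 9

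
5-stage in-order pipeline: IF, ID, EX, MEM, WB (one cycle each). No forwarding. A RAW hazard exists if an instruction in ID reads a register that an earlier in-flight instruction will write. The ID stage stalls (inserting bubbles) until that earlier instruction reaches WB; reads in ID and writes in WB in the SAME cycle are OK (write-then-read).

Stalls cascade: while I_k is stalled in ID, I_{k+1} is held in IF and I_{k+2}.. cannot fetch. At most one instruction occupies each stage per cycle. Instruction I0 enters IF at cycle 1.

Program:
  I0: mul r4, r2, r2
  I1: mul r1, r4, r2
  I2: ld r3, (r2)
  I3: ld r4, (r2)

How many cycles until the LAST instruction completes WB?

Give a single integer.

Answer: 10

Derivation:
I0 mul r4 <- r2,r2: IF@1 ID@2 stall=0 (-) EX@3 MEM@4 WB@5
I1 mul r1 <- r4,r2: IF@2 ID@3 stall=2 (RAW on I0.r4 (WB@5)) EX@6 MEM@7 WB@8
I2 ld r3 <- r2: IF@3 ID@6 stall=0 (-) EX@7 MEM@8 WB@9
I3 ld r4 <- r2: IF@6 ID@7 stall=0 (-) EX@8 MEM@9 WB@10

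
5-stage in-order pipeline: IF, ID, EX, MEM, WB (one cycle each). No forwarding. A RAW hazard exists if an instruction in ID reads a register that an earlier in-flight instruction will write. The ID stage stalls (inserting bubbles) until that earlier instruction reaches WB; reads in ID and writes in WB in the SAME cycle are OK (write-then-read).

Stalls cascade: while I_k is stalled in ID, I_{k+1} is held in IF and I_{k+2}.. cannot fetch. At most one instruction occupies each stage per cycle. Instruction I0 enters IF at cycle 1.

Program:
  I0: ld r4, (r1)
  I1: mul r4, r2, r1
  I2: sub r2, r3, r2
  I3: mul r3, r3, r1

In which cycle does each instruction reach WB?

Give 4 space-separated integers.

I0 ld r4 <- r1: IF@1 ID@2 stall=0 (-) EX@3 MEM@4 WB@5
I1 mul r4 <- r2,r1: IF@2 ID@3 stall=0 (-) EX@4 MEM@5 WB@6
I2 sub r2 <- r3,r2: IF@3 ID@4 stall=0 (-) EX@5 MEM@6 WB@7
I3 mul r3 <- r3,r1: IF@4 ID@5 stall=0 (-) EX@6 MEM@7 WB@8

Answer: 5 6 7 8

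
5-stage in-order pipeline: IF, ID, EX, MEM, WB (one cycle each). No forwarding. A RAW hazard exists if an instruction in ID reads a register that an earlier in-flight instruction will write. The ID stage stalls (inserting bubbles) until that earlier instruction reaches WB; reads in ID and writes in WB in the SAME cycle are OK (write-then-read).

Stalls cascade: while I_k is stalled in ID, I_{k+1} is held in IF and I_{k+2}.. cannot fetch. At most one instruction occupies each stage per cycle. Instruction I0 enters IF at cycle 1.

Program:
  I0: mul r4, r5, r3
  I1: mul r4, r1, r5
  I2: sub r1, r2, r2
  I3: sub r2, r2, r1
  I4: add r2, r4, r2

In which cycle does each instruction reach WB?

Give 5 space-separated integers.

Answer: 5 6 7 10 13

Derivation:
I0 mul r4 <- r5,r3: IF@1 ID@2 stall=0 (-) EX@3 MEM@4 WB@5
I1 mul r4 <- r1,r5: IF@2 ID@3 stall=0 (-) EX@4 MEM@5 WB@6
I2 sub r1 <- r2,r2: IF@3 ID@4 stall=0 (-) EX@5 MEM@6 WB@7
I3 sub r2 <- r2,r1: IF@4 ID@5 stall=2 (RAW on I2.r1 (WB@7)) EX@8 MEM@9 WB@10
I4 add r2 <- r4,r2: IF@5 ID@8 stall=2 (RAW on I3.r2 (WB@10)) EX@11 MEM@12 WB@13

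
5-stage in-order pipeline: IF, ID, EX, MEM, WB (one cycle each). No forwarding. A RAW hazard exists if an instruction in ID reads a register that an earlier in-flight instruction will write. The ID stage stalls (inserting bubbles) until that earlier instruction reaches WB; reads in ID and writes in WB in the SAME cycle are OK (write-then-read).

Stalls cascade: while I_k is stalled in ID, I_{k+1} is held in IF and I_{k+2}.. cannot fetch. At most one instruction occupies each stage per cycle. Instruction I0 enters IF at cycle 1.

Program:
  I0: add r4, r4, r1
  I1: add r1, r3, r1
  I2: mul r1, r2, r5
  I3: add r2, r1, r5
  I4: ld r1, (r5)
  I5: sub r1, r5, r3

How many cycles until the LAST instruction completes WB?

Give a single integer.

I0 add r4 <- r4,r1: IF@1 ID@2 stall=0 (-) EX@3 MEM@4 WB@5
I1 add r1 <- r3,r1: IF@2 ID@3 stall=0 (-) EX@4 MEM@5 WB@6
I2 mul r1 <- r2,r5: IF@3 ID@4 stall=0 (-) EX@5 MEM@6 WB@7
I3 add r2 <- r1,r5: IF@4 ID@5 stall=2 (RAW on I2.r1 (WB@7)) EX@8 MEM@9 WB@10
I4 ld r1 <- r5: IF@5 ID@8 stall=0 (-) EX@9 MEM@10 WB@11
I5 sub r1 <- r5,r3: IF@8 ID@9 stall=0 (-) EX@10 MEM@11 WB@12

Answer: 12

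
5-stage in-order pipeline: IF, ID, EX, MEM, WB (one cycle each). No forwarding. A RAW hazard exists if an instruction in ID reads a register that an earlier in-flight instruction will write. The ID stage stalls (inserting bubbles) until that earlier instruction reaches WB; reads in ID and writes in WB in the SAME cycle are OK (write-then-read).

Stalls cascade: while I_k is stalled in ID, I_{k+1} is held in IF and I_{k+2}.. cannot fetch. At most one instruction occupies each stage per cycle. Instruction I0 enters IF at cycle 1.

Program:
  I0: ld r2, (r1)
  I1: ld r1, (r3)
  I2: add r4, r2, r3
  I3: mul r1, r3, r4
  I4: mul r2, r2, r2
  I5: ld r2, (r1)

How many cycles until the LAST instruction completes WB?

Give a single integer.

I0 ld r2 <- r1: IF@1 ID@2 stall=0 (-) EX@3 MEM@4 WB@5
I1 ld r1 <- r3: IF@2 ID@3 stall=0 (-) EX@4 MEM@5 WB@6
I2 add r4 <- r2,r3: IF@3 ID@4 stall=1 (RAW on I0.r2 (WB@5)) EX@6 MEM@7 WB@8
I3 mul r1 <- r3,r4: IF@4 ID@6 stall=2 (RAW on I2.r4 (WB@8)) EX@9 MEM@10 WB@11
I4 mul r2 <- r2,r2: IF@6 ID@9 stall=0 (-) EX@10 MEM@11 WB@12
I5 ld r2 <- r1: IF@9 ID@10 stall=1 (RAW on I3.r1 (WB@11)) EX@12 MEM@13 WB@14

Answer: 14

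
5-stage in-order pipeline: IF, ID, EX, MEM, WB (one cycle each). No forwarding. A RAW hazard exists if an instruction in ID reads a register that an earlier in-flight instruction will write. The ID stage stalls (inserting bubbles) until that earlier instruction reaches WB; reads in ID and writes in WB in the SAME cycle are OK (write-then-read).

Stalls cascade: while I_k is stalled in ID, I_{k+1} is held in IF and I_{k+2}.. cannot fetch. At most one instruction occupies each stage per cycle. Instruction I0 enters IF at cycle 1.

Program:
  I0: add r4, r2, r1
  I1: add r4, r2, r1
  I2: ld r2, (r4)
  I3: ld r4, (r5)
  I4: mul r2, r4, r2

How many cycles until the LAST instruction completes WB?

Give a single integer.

I0 add r4 <- r2,r1: IF@1 ID@2 stall=0 (-) EX@3 MEM@4 WB@5
I1 add r4 <- r2,r1: IF@2 ID@3 stall=0 (-) EX@4 MEM@5 WB@6
I2 ld r2 <- r4: IF@3 ID@4 stall=2 (RAW on I1.r4 (WB@6)) EX@7 MEM@8 WB@9
I3 ld r4 <- r5: IF@4 ID@7 stall=0 (-) EX@8 MEM@9 WB@10
I4 mul r2 <- r4,r2: IF@7 ID@8 stall=2 (RAW on I3.r4 (WB@10)) EX@11 MEM@12 WB@13

Answer: 13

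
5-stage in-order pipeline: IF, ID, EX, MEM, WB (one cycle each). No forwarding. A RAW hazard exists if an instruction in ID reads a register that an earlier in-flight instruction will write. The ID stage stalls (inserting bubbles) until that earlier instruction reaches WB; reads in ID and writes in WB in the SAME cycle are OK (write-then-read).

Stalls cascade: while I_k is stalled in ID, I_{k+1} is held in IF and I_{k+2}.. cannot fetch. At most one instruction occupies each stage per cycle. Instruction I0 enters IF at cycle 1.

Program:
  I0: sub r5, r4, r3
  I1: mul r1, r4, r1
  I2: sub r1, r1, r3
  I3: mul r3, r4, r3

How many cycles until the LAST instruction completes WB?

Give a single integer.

I0 sub r5 <- r4,r3: IF@1 ID@2 stall=0 (-) EX@3 MEM@4 WB@5
I1 mul r1 <- r4,r1: IF@2 ID@3 stall=0 (-) EX@4 MEM@5 WB@6
I2 sub r1 <- r1,r3: IF@3 ID@4 stall=2 (RAW on I1.r1 (WB@6)) EX@7 MEM@8 WB@9
I3 mul r3 <- r4,r3: IF@4 ID@7 stall=0 (-) EX@8 MEM@9 WB@10

Answer: 10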